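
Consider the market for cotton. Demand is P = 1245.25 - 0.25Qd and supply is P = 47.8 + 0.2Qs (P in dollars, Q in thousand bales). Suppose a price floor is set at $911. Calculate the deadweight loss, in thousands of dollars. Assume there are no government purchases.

Rearranging demand gives Qd = 4981 - 4P; rearranging supply gives Qs = 5P - 239. In a free market, 4981 - 4P = 5P - 239 gives the equilibrium P* = 580, Q* = 2661.
The floor of 911 is above the equilibrium price 580, so it binds.
At P = 911: Qd = 4981 - 4·911 = 1337 and Qs = 5·911 - 239 = 4316.
Quantity traded falls to 1337. At Q = 1337 the demand price is (4981 - 1337)/4 = 911 and the supply price is (239 + 1337)/5 = 315.2.
Deadweight loss = ½ · (911 - 315.2) · (2661 - 1337) = ½ · 595.8 · 1324 = 394419.6.

394419.6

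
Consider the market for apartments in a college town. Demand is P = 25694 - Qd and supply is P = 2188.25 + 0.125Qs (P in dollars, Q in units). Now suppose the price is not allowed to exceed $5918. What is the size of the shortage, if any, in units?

Rearranging demand gives Qd = 25694 - P; rearranging supply gives Qs = 8P - 17506. Without the control the market clears where 25694 - P = 8P - 17506, i.e. P* = 4800 and Q* = 20894.
Since 5918 is above P* = 4800, the ceiling does not bind and the free-market outcome prevails.
Since the control does not bind, there is no shortage.

0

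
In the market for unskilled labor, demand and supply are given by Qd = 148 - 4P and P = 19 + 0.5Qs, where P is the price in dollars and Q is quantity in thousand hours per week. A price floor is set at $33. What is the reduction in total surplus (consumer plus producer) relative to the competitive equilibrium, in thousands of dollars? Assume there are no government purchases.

24

Rearranging supply gives Qs = 2P - 38. Without the control the market clears where 148 - 4P = 2P - 38, i.e. P* = 31 and Q* = 24.
The floor of 33 is above the equilibrium price 31, so it binds.
At P = 33: Qd = 148 - 4·33 = 16 and Qs = 2·33 - 38 = 28.
Quantity traded falls to 16. At Q = 16 the demand price is (148 - 16)/4 = 33 and the supply price is (38 + 16)/2 = 27.
Deadweight loss = ½ · (33 - 27) · (24 - 16) = ½ · 6 · 8 = 24.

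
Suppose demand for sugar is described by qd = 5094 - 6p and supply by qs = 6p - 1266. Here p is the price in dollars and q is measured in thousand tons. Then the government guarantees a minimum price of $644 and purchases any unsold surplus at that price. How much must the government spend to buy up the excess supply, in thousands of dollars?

Setting quantity demanded equal to quantity supplied, 5094 - 6p = 6p - 1266, gives p* = 530 and q* = 1914.
Since 644 > 530, the floor is binding.
At p = 644: qd = 5094 - 6·644 = 1230 and qs = 6·644 - 1266 = 2598.
Surplus = qs - qd = 1368.
Government expenditure = surplus × support price = 1368 × 644 = 880992.

880992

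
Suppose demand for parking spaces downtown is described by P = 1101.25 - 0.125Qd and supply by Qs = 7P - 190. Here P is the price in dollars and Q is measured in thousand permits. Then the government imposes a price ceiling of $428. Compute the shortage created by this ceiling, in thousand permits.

2580

Rearranging demand gives Qd = 8810 - 8P. Setting quantity demanded equal to quantity supplied, 8810 - 8P = 7P - 190, gives P* = 600 and Q* = 4010.
Because the ceiling (428) lies below the market-clearing price, it is binding.
At P = 428: Qd = 8810 - 8·428 = 5386 and Qs = 7·428 - 190 = 2806.
Shortage = Qd - Qs = 5386 - 2806 = 2580.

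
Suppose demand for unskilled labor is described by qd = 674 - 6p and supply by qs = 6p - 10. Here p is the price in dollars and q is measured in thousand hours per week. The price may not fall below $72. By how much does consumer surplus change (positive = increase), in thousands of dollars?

-4305

Equilibrium: 674 - 6p = 6p - 10, so 684 = 12p and p* = 57, q* = 332.
The floor of 72 is above the equilibrium price 57, so it binds.
At p = 72: qd = 674 - 6·72 = 242 and qs = 6·72 - 10 = 422.
Consumer surplus without the control is ½ · (337/3 - 57) · 332 = 27556/3.
With the floor, consumers buy 242 units at 72, so CS = ½ · (337/3 - 72) · 242 = 14641/3.
Change in consumer surplus = 14641/3 - 27556/3 = -4305.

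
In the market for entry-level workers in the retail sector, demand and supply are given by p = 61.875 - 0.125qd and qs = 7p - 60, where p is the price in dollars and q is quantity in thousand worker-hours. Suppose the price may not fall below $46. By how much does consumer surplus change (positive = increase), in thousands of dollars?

-1467

Rearranging demand gives qd = 495 - 8p. Without the control the market clears where 495 - 8p = 7p - 60, i.e. p* = 37 and q* = 199.
Since 46 > 37, the floor is binding.
At p = 46: qd = 495 - 8·46 = 127 and qs = 7·46 - 60 = 262.
Consumer surplus without the control is ½ · (61.875 - 37) · 199 = 2475.0625.
With the floor, consumers buy 127 units at 46, so CS = ½ · (61.875 - 46) · 127 = 1008.0625.
Change in consumer surplus = 1008.0625 - 2475.0625 = -1467.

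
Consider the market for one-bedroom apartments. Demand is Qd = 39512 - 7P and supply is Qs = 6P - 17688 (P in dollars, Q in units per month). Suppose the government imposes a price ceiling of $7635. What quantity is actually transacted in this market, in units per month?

8712

Equilibrium: 39512 - 7P = 6P - 17688, so 57200 = 13P and P* = 4400, Q* = 8712.
The ceiling of 7635 is above the equilibrium price 4400, so it is not binding; the market clears at P* = 4400, Q* = 8712.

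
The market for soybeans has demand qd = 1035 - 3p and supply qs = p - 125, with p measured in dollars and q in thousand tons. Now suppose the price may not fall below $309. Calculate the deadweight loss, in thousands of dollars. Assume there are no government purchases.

2166

Equilibrium: 1035 - 3p = p - 125, so 1160 = 4p and p* = 290, q* = 165.
The floor of 309 is above the equilibrium price 290, so it binds.
At p = 309: qd = 1035 - 3·309 = 108 and qs = 309 - 125 = 184.
Quantity traded falls to 108. At q = 108 the demand price is (1035 - 108)/3 = 309 and the supply price is 125 + 108 = 233.
Deadweight loss = ½ · (309 - 233) · (165 - 108) = ½ · 76 · 57 = 2166.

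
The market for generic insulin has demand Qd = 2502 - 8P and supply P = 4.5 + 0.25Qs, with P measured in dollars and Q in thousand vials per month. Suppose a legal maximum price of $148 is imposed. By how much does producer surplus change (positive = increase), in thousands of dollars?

Rearranging supply gives Qs = 4P - 18. Setting quantity demanded equal to quantity supplied, 2502 - 8P = 4P - 18, gives P* = 210 and Q* = 822.
The ceiling of 148 is below the equilibrium price 210, so it binds.
At P = 148: Qd = 2502 - 8·148 = 1318 and Qs = 4·148 - 18 = 574.
Producer surplus without the control is ½ · (210 - 4.5) · 822 = 84460.5.
With the ceiling, producers sell 574 units at 148, so PS = ½ · (148 - 4.5) · 574 = 41184.5.
Change in producer surplus = 41184.5 - 84460.5 = -43276.

-43276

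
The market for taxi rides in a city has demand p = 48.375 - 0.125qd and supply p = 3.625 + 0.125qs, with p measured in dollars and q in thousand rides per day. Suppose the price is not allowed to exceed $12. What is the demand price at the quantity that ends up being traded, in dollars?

Rearranging demand gives qd = 387 - 8p; rearranging supply gives qs = 8p - 29. Equilibrium: 387 - 8p = 8p - 29, so 416 = 16p and p* = 26, q* = 179.
Because the ceiling (12) lies below the market-clearing price, it is binding.
At p = 12: qd = 387 - 8·12 = 291 and qs = 8·12 - 29 = 67.
Only 67 units reach the market. On the demand curve, the marginal buyer's willingness to pay at q = 67 is (387 - 67)/8 = 40.

40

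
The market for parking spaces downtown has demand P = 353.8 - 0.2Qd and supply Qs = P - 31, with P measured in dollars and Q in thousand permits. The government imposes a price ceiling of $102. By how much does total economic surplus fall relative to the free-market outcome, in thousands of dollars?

23522.4

Rearranging demand gives Qd = 1769 - 5P. Equilibrium: 1769 - 5P = P - 31, so 1800 = 6P and P* = 300, Q* = 269.
The ceiling of 102 is below the equilibrium price 300, so it binds.
At P = 102: Qd = 1769 - 5·102 = 1259 and Qs = 102 - 31 = 71.
Quantity traded falls to 71. At Q = 71 the demand price is (1769 - 71)/5 = 339.6 and the supply price is 31 + 71 = 102.
Deadweight loss = ½ · (339.6 - 102) · (269 - 71) = ½ · 237.6 · 198 = 23522.4.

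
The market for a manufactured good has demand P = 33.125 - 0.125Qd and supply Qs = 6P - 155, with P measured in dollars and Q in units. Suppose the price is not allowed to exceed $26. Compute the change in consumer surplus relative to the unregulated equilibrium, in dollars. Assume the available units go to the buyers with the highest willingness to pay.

-32

Rearranging demand gives Qd = 265 - 8P. In a free market, 265 - 8P = 6P - 155 gives the equilibrium P* = 30, Q* = 25.
The ceiling of 26 is below the equilibrium price 30, so it binds.
At P = 26: Qd = 265 - 8·26 = 57 and Qs = 6·26 - 155 = 1.
Consumer surplus without the control is ½ · (33.125 - 30) · 25 = 39.0625.
With the ceiling, 1 units are sold at 26 (assume they go to the highest-value buyers). The demand price at Q = 1 is 33, so CS = ½ · [(33.125 - 26) + (33 - 26)] · 1 = 7.0625.
Change in consumer surplus = 7.0625 - 39.0625 = -32.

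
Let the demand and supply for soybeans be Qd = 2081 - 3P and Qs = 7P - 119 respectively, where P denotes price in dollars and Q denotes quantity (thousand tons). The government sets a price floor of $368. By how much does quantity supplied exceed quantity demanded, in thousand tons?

1480

Setting quantity demanded equal to quantity supplied, 2081 - 3P = 7P - 119, gives P* = 220 and Q* = 1421.
The floor of 368 is above the equilibrium price 220, so it binds.
At P = 368: Qd = 2081 - 3·368 = 977 and Qs = 7·368 - 119 = 2457.
Surplus = Qs - Qd = 2457 - 977 = 1480.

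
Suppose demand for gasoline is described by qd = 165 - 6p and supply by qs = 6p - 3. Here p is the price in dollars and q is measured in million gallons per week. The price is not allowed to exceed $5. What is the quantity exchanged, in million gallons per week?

In a free market, 165 - 6p = 6p - 3 gives the equilibrium p* = 14, q* = 81.
The ceiling of 5 is below the equilibrium price 14, so it binds.
At p = 5: qd = 165 - 6·5 = 135 and qs = 6·5 - 3 = 27.
The quantity actually transacted is the short side, supply: 27.

27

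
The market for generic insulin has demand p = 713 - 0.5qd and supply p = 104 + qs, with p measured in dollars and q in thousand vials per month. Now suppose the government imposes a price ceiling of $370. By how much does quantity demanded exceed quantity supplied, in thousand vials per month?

Rearranging demand gives qd = 1426 - 2p; rearranging supply gives qs = p - 104. Equilibrium: 1426 - 2p = p - 104, so 1530 = 3p and p* = 510, q* = 406.
The ceiling of 370 is below the equilibrium price 510, so it binds.
At p = 370: qd = 1426 - 2·370 = 686 and qs = 370 - 104 = 266.
Shortage = qd - qs = 686 - 266 = 420.

420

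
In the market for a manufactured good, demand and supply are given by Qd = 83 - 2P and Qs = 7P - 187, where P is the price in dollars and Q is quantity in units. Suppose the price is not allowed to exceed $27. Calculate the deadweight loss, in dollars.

Equilibrium: 83 - 2P = 7P - 187, so 270 = 9P and P* = 30, Q* = 23.
Since 27 < 30, the ceiling is binding.
At P = 27: Qd = 83 - 2·27 = 29 and Qs = 7·27 - 187 = 2.
Quantity traded falls to 2. At Q = 2 the demand price is (83 - 2)/2 = 40.5 and the supply price is (187 + 2)/7 = 27.
Deadweight loss = ½ · (40.5 - 27) · (23 - 2) = ½ · 13.5 · 21 = 141.75.

141.75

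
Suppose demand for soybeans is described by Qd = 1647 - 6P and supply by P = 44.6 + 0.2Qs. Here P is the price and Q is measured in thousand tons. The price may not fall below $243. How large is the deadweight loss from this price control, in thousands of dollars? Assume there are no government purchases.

35171.4

Rearranging supply gives Qs = 5P - 223. Without the control the market clears where 1647 - 6P = 5P - 223, i.e. P* = 170 and Q* = 627.
The floor of 243 is above the equilibrium price 170, so it binds.
At P = 243: Qd = 1647 - 6·243 = 189 and Qs = 5·243 - 223 = 992.
Quantity traded falls to 189. At Q = 189 the demand price is (1647 - 189)/6 = 243 and the supply price is (223 + 189)/5 = 82.4.
Deadweight loss = ½ · (243 - 82.4) · (627 - 189) = ½ · 160.6 · 438 = 35171.4.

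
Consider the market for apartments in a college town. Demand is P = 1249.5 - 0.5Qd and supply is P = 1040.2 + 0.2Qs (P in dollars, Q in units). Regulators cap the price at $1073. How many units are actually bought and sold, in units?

164

Rearranging demand gives Qd = 2499 - 2P; rearranging supply gives Qs = 5P - 5201. In a free market, 2499 - 2P = 5P - 5201 gives the equilibrium P* = 1100, Q* = 299.
Because the ceiling (1073) lies below the market-clearing price, it is binding.
At P = 1073: Qd = 2499 - 2·1073 = 353 and Qs = 5·1073 - 5201 = 164.
The quantity actually transacted is the short side, supply: 164.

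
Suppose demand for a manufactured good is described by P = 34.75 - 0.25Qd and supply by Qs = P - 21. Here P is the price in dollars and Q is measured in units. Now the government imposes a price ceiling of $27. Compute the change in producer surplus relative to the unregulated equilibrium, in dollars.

-42.5

Rearranging demand gives Qd = 139 - 4P. Equilibrium: 139 - 4P = P - 21, so 160 = 5P and P* = 32, Q* = 11.
Because the ceiling (27) lies below the market-clearing price, it is binding.
At P = 27: Qd = 139 - 4·27 = 31 and Qs = 27 - 21 = 6.
Producer surplus without the control is ½ · (32 - 21) · 11 = 60.5.
With the ceiling, producers sell 6 units at 27, so PS = ½ · (27 - 21) · 6 = 18.
Change in producer surplus = 18 - 60.5 = -42.5.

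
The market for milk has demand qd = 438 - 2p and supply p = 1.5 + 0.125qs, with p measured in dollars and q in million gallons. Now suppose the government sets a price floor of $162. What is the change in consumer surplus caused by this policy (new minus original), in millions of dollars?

-27027

Rearranging supply gives qs = 8p - 12. Setting quantity demanded equal to quantity supplied, 438 - 2p = 8p - 12, gives p* = 45 and q* = 348.
Since 162 > 45, the floor is binding.
At p = 162: qd = 438 - 2·162 = 114 and qs = 8·162 - 12 = 1284.
Consumer surplus without the control is ½ · (219 - 45) · 348 = 30276.
With the floor, consumers buy 114 units at 162, so CS = ½ · (219 - 162) · 114 = 3249.
Change in consumer surplus = 3249 - 30276 = -27027.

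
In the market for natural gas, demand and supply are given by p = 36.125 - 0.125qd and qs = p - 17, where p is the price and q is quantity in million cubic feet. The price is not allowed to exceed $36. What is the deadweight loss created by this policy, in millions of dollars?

Rearranging demand gives qd = 289 - 8p. Without the control the market clears where 289 - 8p = p - 17, i.e. p* = 34 and q* = 17.
The ceiling of 36 is above the equilibrium price 34, so it is not binding; the market clears at p* = 34, q* = 17.
Since the control does not bind, no trades are prevented and deadweight loss is zero.

0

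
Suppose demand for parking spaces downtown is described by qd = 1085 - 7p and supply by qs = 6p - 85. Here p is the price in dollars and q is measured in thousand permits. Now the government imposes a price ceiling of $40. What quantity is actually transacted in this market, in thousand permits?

155

In a free market, 1085 - 7p = 6p - 85 gives the equilibrium p* = 90, q* = 455.
Since 40 < 90, the ceiling is binding.
At p = 40: qd = 1085 - 7·40 = 805 and qs = 6·40 - 85 = 155.
The quantity actually transacted is the short side, supply: 155.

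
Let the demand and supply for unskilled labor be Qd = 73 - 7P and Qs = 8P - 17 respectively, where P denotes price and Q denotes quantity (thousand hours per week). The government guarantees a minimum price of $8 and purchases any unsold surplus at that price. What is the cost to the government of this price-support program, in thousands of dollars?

Without the control the market clears where 73 - 7P = 8P - 17, i.e. P* = 6 and Q* = 31.
Because the floor (8) lies above the market-clearing price, it is binding.
At P = 8: Qd = 73 - 7·8 = 17 and Qs = 8·8 - 17 = 47.
Surplus = Qs - Qd = 30.
Government expenditure = surplus × support price = 30 × 8 = 240.

240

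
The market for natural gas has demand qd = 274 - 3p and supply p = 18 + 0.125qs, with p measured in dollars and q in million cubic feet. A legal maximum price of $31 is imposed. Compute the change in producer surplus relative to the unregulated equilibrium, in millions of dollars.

-924

Rearranging supply gives qs = 8p - 144. In a free market, 274 - 3p = 8p - 144 gives the equilibrium p* = 38, q* = 160.
Because the ceiling (31) lies below the market-clearing price, it is binding.
At p = 31: qd = 274 - 3·31 = 181 and qs = 8·31 - 144 = 104.
Producer surplus without the control is ½ · (38 - 18) · 160 = 1600.
With the ceiling, producers sell 104 units at 31, so PS = ½ · (31 - 18) · 104 = 676.
Change in producer surplus = 676 - 1600 = -924.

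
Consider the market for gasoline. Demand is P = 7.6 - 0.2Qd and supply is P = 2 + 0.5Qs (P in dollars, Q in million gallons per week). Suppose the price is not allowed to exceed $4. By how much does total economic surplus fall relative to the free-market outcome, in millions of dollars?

5.6

Rearranging demand gives Qd = 38 - 5P; rearranging supply gives Qs = 2P - 4. Without the control the market clears where 38 - 5P = 2P - 4, i.e. P* = 6 and Q* = 8.
Since 4 < 6, the ceiling is binding.
At P = 4: Qd = 38 - 5·4 = 18 and Qs = 2·4 - 4 = 4.
Quantity traded falls to 4. At Q = 4 the demand price is (38 - 4)/5 = 6.8 and the supply price is (4 + 4)/2 = 4.
Deadweight loss = ½ · (6.8 - 4) · (8 - 4) = ½ · 2.8 · 4 = 5.6.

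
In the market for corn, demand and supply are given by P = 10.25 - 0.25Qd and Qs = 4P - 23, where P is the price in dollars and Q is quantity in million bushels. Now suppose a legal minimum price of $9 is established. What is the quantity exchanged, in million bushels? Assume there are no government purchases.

Rearranging demand gives Qd = 41 - 4P. Equilibrium: 41 - 4P = 4P - 23, so 64 = 8P and P* = 8, Q* = 9.
The floor of 9 is above the equilibrium price 8, so it binds.
At P = 9: Qd = 41 - 4·9 = 5 and Qs = 4·9 - 23 = 13.
The quantity actually transacted is the short side, demand: 5.

5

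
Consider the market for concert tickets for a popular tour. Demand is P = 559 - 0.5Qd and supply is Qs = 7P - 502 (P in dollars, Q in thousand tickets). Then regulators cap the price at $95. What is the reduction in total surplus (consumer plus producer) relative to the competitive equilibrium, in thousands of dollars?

113793.75

Rearranging demand gives Qd = 1118 - 2P. Setting quantity demanded equal to quantity supplied, 1118 - 2P = 7P - 502, gives P* = 180 and Q* = 758.
Since 95 < 180, the ceiling is binding.
At P = 95: Qd = 1118 - 2·95 = 928 and Qs = 7·95 - 502 = 163.
Quantity traded falls to 163. At Q = 163 the demand price is (1118 - 163)/2 = 477.5 and the supply price is (502 + 163)/7 = 95.
Deadweight loss = ½ · (477.5 - 95) · (758 - 163) = ½ · 382.5 · 595 = 113793.75.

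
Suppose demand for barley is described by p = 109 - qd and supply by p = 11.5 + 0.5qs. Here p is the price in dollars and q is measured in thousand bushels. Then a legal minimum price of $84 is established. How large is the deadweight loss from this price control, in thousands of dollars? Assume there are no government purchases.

1200

Rearranging demand gives qd = 109 - p; rearranging supply gives qs = 2p - 23. Without the control the market clears where 109 - p = 2p - 23, i.e. p* = 44 and q* = 65.
Since 84 > 44, the floor is binding.
At p = 84: qd = 109 - 84 = 25 and qs = 2·84 - 23 = 145.
Quantity traded falls to 25. At q = 25 the demand price is 109 - 25 = 84 and the supply price is (23 + 25)/2 = 24.
Deadweight loss = ½ · (84 - 24) · (65 - 25) = ½ · 60 · 40 = 1200.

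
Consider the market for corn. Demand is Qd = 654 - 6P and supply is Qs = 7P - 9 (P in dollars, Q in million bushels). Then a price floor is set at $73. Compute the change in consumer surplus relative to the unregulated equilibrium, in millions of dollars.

-6204

Setting quantity demanded equal to quantity supplied, 654 - 6P = 7P - 9, gives P* = 51 and Q* = 348.
The floor of 73 is above the equilibrium price 51, so it binds.
At P = 73: Qd = 654 - 6·73 = 216 and Qs = 7·73 - 9 = 502.
Consumer surplus without the control is ½ · (109 - 51) · 348 = 10092.
With the floor, consumers buy 216 units at 73, so CS = ½ · (109 - 73) · 216 = 3888.
Change in consumer surplus = 3888 - 10092 = -6204.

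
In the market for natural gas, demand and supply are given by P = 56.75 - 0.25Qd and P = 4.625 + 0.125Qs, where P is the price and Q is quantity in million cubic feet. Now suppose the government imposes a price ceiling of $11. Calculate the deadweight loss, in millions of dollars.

Rearranging demand gives Qd = 227 - 4P; rearranging supply gives Qs = 8P - 37. In a free market, 227 - 4P = 8P - 37 gives the equilibrium P* = 22, Q* = 139.
Because the ceiling (11) lies below the market-clearing price, it is binding.
At P = 11: Qd = 227 - 4·11 = 183 and Qs = 8·11 - 37 = 51.
Quantity traded falls to 51. At Q = 51 the demand price is (227 - 51)/4 = 44 and the supply price is (37 + 51)/8 = 11.
Deadweight loss = ½ · (44 - 11) · (139 - 51) = ½ · 33 · 88 = 1452.

1452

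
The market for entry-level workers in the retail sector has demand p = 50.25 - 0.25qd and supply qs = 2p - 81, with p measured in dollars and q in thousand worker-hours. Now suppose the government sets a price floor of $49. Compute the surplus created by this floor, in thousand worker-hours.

Rearranging demand gives qd = 201 - 4p. Without the control the market clears where 201 - 4p = 2p - 81, i.e. p* = 47 and q* = 13.
Since 49 > 47, the floor is binding.
At p = 49: qd = 201 - 4·49 = 5 and qs = 2·49 - 81 = 17.
Surplus = qs - qd = 17 - 5 = 12.

12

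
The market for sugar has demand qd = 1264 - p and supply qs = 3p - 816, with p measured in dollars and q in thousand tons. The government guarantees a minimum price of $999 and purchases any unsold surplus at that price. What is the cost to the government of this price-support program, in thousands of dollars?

Setting quantity demanded equal to quantity supplied, 1264 - p = 3p - 816, gives p* = 520 and q* = 744.
Because the floor (999) lies above the market-clearing price, it is binding.
At p = 999: qd = 1264 - 999 = 265 and qs = 3·999 - 816 = 2181.
Surplus = qs - qd = 1916.
Government expenditure = surplus × support price = 1916 × 999 = 1914084.

1914084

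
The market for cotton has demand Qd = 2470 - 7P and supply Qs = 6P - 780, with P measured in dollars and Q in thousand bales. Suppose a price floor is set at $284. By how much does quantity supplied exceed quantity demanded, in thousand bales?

Setting quantity demanded equal to quantity supplied, 2470 - 7P = 6P - 780, gives P* = 250 and Q* = 720.
Since 284 > 250, the floor is binding.
At P = 284: Qd = 2470 - 7·284 = 482 and Qs = 6·284 - 780 = 924.
Surplus = Qs - Qd = 924 - 482 = 442.

442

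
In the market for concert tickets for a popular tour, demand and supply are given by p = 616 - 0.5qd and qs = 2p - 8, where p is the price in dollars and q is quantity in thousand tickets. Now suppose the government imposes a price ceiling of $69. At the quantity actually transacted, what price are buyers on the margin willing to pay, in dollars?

Rearranging demand gives qd = 1232 - 2p. In a free market, 1232 - 2p = 2p - 8 gives the equilibrium p* = 310, q* = 612.
The ceiling of 69 is below the equilibrium price 310, so it binds.
At p = 69: qd = 1232 - 2·69 = 1094 and qs = 2·69 - 8 = 130.
Only 130 units reach the market. On the demand curve, the marginal buyer's willingness to pay at q = 130 is (1232 - 130)/2 = 551.

551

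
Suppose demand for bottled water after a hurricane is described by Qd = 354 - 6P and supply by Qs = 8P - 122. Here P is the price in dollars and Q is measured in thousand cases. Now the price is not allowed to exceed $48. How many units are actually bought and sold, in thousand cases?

150

Setting quantity demanded equal to quantity supplied, 354 - 6P = 8P - 122, gives P* = 34 and Q* = 150.
Since 48 is above P* = 34, the ceiling does not bind and the free-market outcome prevails.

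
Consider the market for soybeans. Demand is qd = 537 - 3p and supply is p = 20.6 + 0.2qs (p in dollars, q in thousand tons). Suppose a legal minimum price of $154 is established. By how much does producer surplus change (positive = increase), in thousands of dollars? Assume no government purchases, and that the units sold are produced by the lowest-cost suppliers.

Rearranging supply gives qs = 5p - 103. Without the control the market clears where 537 - 3p = 5p - 103, i.e. p* = 80 and q* = 297.
Because the floor (154) lies above the market-clearing price, it is binding.
At p = 154: qd = 537 - 3·154 = 75 and qs = 5·154 - 103 = 667.
Producer surplus without the control is ½ · (80 - 20.6) · 297 = 8820.9.
With the floor, 75 units are sold at 154. The supply price at q = 75 is 35.6, so PS = ½ · [(154 - 20.6) + (154 - 35.6)] · 75 = 9442.5.
Change in producer surplus = 9442.5 - 8820.9 = 621.6.

621.6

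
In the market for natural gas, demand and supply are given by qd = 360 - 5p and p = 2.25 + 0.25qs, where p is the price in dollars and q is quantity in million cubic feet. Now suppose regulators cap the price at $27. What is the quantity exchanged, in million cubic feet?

99

Rearranging supply gives qs = 4p - 9. Without the control the market clears where 360 - 5p = 4p - 9, i.e. p* = 41 and q* = 155.
The ceiling of 27 is below the equilibrium price 41, so it binds.
At p = 27: qd = 360 - 5·27 = 225 and qs = 4·27 - 9 = 99.
The quantity actually transacted is the short side, supply: 99.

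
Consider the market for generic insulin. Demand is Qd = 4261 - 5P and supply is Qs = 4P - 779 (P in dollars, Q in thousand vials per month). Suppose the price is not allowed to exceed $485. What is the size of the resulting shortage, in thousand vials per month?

675

Equilibrium: 4261 - 5P = 4P - 779, so 5040 = 9P and P* = 560, Q* = 1461.
The ceiling of 485 is below the equilibrium price 560, so it binds.
At P = 485: Qd = 4261 - 5·485 = 1836 and Qs = 4·485 - 779 = 1161.
Shortage = Qd - Qs = 1836 - 1161 = 675.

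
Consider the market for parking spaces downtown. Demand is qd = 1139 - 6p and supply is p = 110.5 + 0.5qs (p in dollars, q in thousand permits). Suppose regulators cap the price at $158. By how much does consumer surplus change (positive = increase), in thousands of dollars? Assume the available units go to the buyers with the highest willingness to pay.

Rearranging supply gives qs = 2p - 221. In a free market, 1139 - 6p = 2p - 221 gives the equilibrium p* = 170, q* = 119.
The ceiling of 158 is below the equilibrium price 170, so it binds.
At p = 158: qd = 1139 - 6·158 = 191 and qs = 2·158 - 221 = 95.
Consumer surplus without the control is ½ · (1139/6 - 170) · 119 = 14161/12.
With the ceiling, 95 units are sold at 158 (assume they go to the highest-value buyers). The demand price at q = 95 is 174, so CS = ½ · [(1139/6 - 158) + (174 - 158)] · 95 = 27265/12.
Change in consumer surplus = 27265/12 - 14161/12 = 1092.

1092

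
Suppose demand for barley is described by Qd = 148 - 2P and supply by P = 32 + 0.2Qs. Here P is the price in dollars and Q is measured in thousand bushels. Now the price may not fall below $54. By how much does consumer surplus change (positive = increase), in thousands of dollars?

-500

Rearranging supply gives Qs = 5P - 160. Without the control the market clears where 148 - 2P = 5P - 160, i.e. P* = 44 and Q* = 60.
Since 54 > 44, the floor is binding.
At P = 54: Qd = 148 - 2·54 = 40 and Qs = 5·54 - 160 = 110.
Consumer surplus without the control is ½ · (74 - 44) · 60 = 900.
With the floor, consumers buy 40 units at 54, so CS = ½ · (74 - 54) · 40 = 400.
Change in consumer surplus = 400 - 900 = -500.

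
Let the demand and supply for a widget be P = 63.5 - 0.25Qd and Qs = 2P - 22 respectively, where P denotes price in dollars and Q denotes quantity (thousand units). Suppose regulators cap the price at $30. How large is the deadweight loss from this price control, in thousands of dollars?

384

Rearranging demand gives Qd = 254 - 4P. Without the control the market clears where 254 - 4P = 2P - 22, i.e. P* = 46 and Q* = 70.
The ceiling of 30 is below the equilibrium price 46, so it binds.
At P = 30: Qd = 254 - 4·30 = 134 and Qs = 2·30 - 22 = 38.
Quantity traded falls to 38. At Q = 38 the demand price is (254 - 38)/4 = 54 and the supply price is (22 + 38)/2 = 30.
Deadweight loss = ½ · (54 - 30) · (70 - 38) = ½ · 24 · 32 = 384.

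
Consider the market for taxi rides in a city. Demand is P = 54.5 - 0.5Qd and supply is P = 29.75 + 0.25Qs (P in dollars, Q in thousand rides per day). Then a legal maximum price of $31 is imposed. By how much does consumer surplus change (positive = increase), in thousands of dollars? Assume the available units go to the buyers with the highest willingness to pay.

Rearranging demand gives Qd = 109 - 2P; rearranging supply gives Qs = 4P - 119. Equilibrium: 109 - 2P = 4P - 119, so 228 = 6P and P* = 38, Q* = 33.
The ceiling of 31 is below the equilibrium price 38, so it binds.
At P = 31: Qd = 109 - 2·31 = 47 and Qs = 4·31 - 119 = 5.
Consumer surplus without the control is ½ · (54.5 - 38) · 33 = 272.25.
With the ceiling, 5 units are sold at 31 (assume they go to the highest-value buyers). The demand price at Q = 5 is 52, so CS = ½ · [(54.5 - 31) + (52 - 31)] · 5 = 111.25.
Change in consumer surplus = 111.25 - 272.25 = -161.

-161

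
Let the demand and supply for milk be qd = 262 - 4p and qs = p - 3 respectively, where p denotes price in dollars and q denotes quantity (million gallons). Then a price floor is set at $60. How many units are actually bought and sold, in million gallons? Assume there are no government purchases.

In a free market, 262 - 4p = p - 3 gives the equilibrium p* = 53, q* = 50.
The floor of 60 is above the equilibrium price 53, so it binds.
At p = 60: qd = 262 - 4·60 = 22 and qs = 60 - 3 = 57.
The quantity actually transacted is the short side, demand: 22.

22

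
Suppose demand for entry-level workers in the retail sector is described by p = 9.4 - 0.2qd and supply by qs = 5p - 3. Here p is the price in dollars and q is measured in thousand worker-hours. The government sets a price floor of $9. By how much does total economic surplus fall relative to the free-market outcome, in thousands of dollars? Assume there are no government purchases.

Rearranging demand gives qd = 47 - 5p. Equilibrium: 47 - 5p = 5p - 3, so 50 = 10p and p* = 5, q* = 22.
Since 9 > 5, the floor is binding.
At p = 9: qd = 47 - 5·9 = 2 and qs = 5·9 - 3 = 42.
Quantity traded falls to 2. At q = 2 the demand price is (47 - 2)/5 = 9 and the supply price is (3 + 2)/5 = 1.
Deadweight loss = ½ · (9 - 1) · (22 - 2) = ½ · 8 · 20 = 80.

80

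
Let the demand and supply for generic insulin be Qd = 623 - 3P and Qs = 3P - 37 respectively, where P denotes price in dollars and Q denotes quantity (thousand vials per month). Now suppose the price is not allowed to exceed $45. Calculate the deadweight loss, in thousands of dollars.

In a free market, 623 - 3P = 3P - 37 gives the equilibrium P* = 110, Q* = 293.
Because the ceiling (45) lies below the market-clearing price, it is binding.
At P = 45: Qd = 623 - 3·45 = 488 and Qs = 3·45 - 37 = 98.
Quantity traded falls to 98. At Q = 98 the demand price is (623 - 98)/3 = 175 and the supply price is (37 + 98)/3 = 45.
Deadweight loss = ½ · (175 - 45) · (293 - 98) = ½ · 130 · 195 = 12675.

12675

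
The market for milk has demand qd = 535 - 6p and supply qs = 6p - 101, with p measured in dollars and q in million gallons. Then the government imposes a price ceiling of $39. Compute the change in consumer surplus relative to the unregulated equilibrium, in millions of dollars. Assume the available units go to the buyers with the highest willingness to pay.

1274

Equilibrium: 535 - 6p = 6p - 101, so 636 = 12p and p* = 53, q* = 217.
Because the ceiling (39) lies below the market-clearing price, it is binding.
At p = 39: qd = 535 - 6·39 = 301 and qs = 6·39 - 101 = 133.
Consumer surplus without the control is ½ · (535/6 - 53) · 217 = 47089/12.
With the ceiling, 133 units are sold at 39 (assume they go to the highest-value buyers). The demand price at q = 133 is 67, so CS = ½ · [(535/6 - 39) + (67 - 39)] · 133 = 62377/12.
Change in consumer surplus = 62377/12 - 47089/12 = 1274.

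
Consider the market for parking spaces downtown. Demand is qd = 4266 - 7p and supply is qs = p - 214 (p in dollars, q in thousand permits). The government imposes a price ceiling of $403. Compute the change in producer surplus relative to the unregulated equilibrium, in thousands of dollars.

-41997.5

Equilibrium: 4266 - 7p = p - 214, so 4480 = 8p and p* = 560, q* = 346.
The ceiling of 403 is below the equilibrium price 560, so it binds.
At p = 403: qd = 4266 - 7·403 = 1445 and qs = 403 - 214 = 189.
Producer surplus without the control is ½ · (560 - 214) · 346 = 59858.
With the ceiling, producers sell 189 units at 403, so PS = ½ · (403 - 214) · 189 = 17860.5.
Change in producer surplus = 17860.5 - 59858 = -41997.5.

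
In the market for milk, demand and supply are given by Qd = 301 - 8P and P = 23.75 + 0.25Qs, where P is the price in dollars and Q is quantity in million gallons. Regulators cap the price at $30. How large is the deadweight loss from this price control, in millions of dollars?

Rearranging supply gives Qs = 4P - 95. In a free market, 301 - 8P = 4P - 95 gives the equilibrium P* = 33, Q* = 37.
The ceiling of 30 is below the equilibrium price 33, so it binds.
At P = 30: Qd = 301 - 8·30 = 61 and Qs = 4·30 - 95 = 25.
Quantity traded falls to 25. At Q = 25 the demand price is (301 - 25)/8 = 34.5 and the supply price is (95 + 25)/4 = 30.
Deadweight loss = ½ · (34.5 - 30) · (37 - 25) = ½ · 4.5 · 12 = 27.

27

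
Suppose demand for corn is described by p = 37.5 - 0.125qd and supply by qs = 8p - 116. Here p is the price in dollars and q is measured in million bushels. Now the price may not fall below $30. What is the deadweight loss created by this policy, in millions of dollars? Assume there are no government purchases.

128

Rearranging demand gives qd = 300 - 8p. Setting quantity demanded equal to quantity supplied, 300 - 8p = 8p - 116, gives p* = 26 and q* = 92.
Since 30 > 26, the floor is binding.
At p = 30: qd = 300 - 8·30 = 60 and qs = 8·30 - 116 = 124.
Quantity traded falls to 60. At q = 60 the demand price is (300 - 60)/8 = 30 and the supply price is (116 + 60)/8 = 22.
Deadweight loss = ½ · (30 - 22) · (92 - 60) = ½ · 8 · 32 = 128.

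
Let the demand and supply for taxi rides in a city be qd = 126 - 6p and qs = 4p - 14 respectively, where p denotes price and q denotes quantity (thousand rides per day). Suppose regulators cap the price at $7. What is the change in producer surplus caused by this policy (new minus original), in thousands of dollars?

-196

In a free market, 126 - 6p = 4p - 14 gives the equilibrium p* = 14, q* = 42.
The ceiling of 7 is below the equilibrium price 14, so it binds.
At p = 7: qd = 126 - 6·7 = 84 and qs = 4·7 - 14 = 14.
Producer surplus without the control is ½ · (14 - 3.5) · 42 = 220.5.
With the ceiling, producers sell 14 units at 7, so PS = ½ · (7 - 3.5) · 14 = 24.5.
Change in producer surplus = 24.5 - 220.5 = -196.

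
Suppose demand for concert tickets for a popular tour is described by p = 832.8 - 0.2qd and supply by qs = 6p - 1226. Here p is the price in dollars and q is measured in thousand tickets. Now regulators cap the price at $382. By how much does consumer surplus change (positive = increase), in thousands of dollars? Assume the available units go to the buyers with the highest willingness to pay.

73137.6

Rearranging demand gives qd = 4164 - 5p. Without the control the market clears where 4164 - 5p = 6p - 1226, i.e. p* = 490 and q* = 1714.
The ceiling of 382 is below the equilibrium price 490, so it binds.
At p = 382: qd = 4164 - 5·382 = 2254 and qs = 6·382 - 1226 = 1066.
Consumer surplus without the control is ½ · (832.8 - 490) · 1714 = 293779.6.
With the ceiling, 1066 units are sold at 382 (assume they go to the highest-value buyers). The demand price at q = 1066 is 619.6, so CS = ½ · [(832.8 - 382) + (619.6 - 382)] · 1066 = 366917.2.
Change in consumer surplus = 366917.2 - 293779.6 = 73137.6.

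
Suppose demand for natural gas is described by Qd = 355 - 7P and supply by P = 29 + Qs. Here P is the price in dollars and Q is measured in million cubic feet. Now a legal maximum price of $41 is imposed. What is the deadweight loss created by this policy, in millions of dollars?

28

Rearranging supply gives Qs = P - 29. Equilibrium: 355 - 7P = P - 29, so 384 = 8P and P* = 48, Q* = 19.
Because the ceiling (41) lies below the market-clearing price, it is binding.
At P = 41: Qd = 355 - 7·41 = 68 and Qs = 41 - 29 = 12.
Quantity traded falls to 12. At Q = 12 the demand price is (355 - 12)/7 = 49 and the supply price is 29 + 12 = 41.
Deadweight loss = ½ · (49 - 41) · (19 - 12) = ½ · 8 · 7 = 28.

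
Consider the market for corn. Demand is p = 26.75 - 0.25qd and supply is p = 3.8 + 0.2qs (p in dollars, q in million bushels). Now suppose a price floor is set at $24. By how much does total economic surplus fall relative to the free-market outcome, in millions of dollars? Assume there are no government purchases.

360

Rearranging demand gives qd = 107 - 4p; rearranging supply gives qs = 5p - 19. Setting quantity demanded equal to quantity supplied, 107 - 4p = 5p - 19, gives p* = 14 and q* = 51.
Because the floor (24) lies above the market-clearing price, it is binding.
At p = 24: qd = 107 - 4·24 = 11 and qs = 5·24 - 19 = 101.
Quantity traded falls to 11. At q = 11 the demand price is (107 - 11)/4 = 24 and the supply price is (19 + 11)/5 = 6.
Deadweight loss = ½ · (24 - 6) · (51 - 11) = ½ · 18 · 40 = 360.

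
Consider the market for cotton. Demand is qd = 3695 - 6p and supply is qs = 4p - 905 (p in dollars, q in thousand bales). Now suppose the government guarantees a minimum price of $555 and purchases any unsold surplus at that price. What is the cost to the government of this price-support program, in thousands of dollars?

Setting quantity demanded equal to quantity supplied, 3695 - 6p = 4p - 905, gives p* = 460 and q* = 935.
Because the floor (555) lies above the market-clearing price, it is binding.
At p = 555: qd = 3695 - 6·555 = 365 and qs = 4·555 - 905 = 1315.
Surplus = qs - qd = 950.
Government expenditure = surplus × support price = 950 × 555 = 527250.

527250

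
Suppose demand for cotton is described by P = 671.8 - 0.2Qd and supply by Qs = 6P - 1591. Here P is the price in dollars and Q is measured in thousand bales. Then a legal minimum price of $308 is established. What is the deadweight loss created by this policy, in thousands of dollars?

Rearranging demand gives Qd = 3359 - 5P. Setting quantity demanded equal to quantity supplied, 3359 - 5P = 6P - 1591, gives P* = 450 and Q* = 1109.
The floor of 308 is below the equilibrium price 450, so it is not binding; the market clears at P* = 450, Q* = 1109.
Since the control does not bind, no trades are prevented and deadweight loss is zero.

0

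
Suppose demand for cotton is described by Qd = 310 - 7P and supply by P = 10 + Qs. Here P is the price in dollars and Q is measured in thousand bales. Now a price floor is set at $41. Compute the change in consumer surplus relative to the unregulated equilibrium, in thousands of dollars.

-26.5

Rearranging supply gives Qs = P - 10. Without the control the market clears where 310 - 7P = P - 10, i.e. P* = 40 and Q* = 30.
The floor of 41 is above the equilibrium price 40, so it binds.
At P = 41: Qd = 310 - 7·41 = 23 and Qs = 41 - 10 = 31.
Consumer surplus without the control is ½ · (310/7 - 40) · 30 = 450/7.
With the floor, consumers buy 23 units at 41, so CS = ½ · (310/7 - 41) · 23 = 529/14.
Change in consumer surplus = 529/14 - 450/7 = -26.5.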